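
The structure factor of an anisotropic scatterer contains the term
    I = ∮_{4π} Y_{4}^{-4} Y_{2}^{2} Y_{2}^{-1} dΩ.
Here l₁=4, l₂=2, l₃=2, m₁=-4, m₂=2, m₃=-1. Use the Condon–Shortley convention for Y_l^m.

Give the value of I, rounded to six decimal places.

-4 + 2 − 1 = -3 ≠ 0: azimuthal integral kills it; I = 0

0.000000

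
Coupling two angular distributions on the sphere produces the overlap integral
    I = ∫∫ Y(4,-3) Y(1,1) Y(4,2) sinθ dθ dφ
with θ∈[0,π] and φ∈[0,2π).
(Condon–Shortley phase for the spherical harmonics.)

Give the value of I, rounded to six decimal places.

Σlᵢ=9 odd — θ-integrand is odd under cosθ→−cosθ; I=0

0.000000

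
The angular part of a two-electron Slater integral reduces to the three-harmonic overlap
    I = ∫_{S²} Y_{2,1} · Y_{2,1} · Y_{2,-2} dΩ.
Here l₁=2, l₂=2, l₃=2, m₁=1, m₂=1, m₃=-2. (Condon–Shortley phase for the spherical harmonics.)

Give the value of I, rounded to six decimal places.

Checks pass: Σm=0; 6 even; l₃=2∈[0,4].
(2·2+1)(2·2+1)(2·2+1) = 125
Δ: 2! 2! 2! / 7! → 1/630
sum: t=0:+1/8 t=1:−1/1 t=2:+1/8 = -3/4
3j²(2 2 2; 0 0 0) = Δ·Π!·Σ² = 2/35  (sign -1)
sum: t=1:−1/4 = -1/4
3j²(2 2 2; 1 1 -2) = Δ·Π!·Σ² = 3/35  (sign -1)
combine: 4πI² = 125·2/35·3/35 = 30/49
take √, sign +1: I = 0.22072812

0.220728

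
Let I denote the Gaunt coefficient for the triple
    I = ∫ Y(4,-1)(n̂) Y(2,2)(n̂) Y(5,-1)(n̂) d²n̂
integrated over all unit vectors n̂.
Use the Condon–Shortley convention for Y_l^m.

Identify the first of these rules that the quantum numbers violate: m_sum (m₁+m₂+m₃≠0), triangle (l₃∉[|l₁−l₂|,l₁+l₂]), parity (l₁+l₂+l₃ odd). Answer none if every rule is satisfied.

azimuthal sum: -1 + 2 − 1 = 0  ✓
2 ≤ 5 ≤ 6 (triangle on l)  ✓
L = 4 + 2 + 5 = 11 (odd)  ✗

parity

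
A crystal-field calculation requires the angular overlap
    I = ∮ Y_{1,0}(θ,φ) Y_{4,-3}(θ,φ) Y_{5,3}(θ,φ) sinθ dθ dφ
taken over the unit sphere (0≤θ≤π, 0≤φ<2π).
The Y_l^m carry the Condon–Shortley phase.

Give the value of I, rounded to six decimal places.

-0.196426

Checks pass: Σm=0; 10 even; l₃=5∈[3,5].
(2·1+1)(2·4+1)(2·5+1) = 297
Δ: 0! 2! 8! / 11! → 1/495
sum: t=0:+1/576 = 1/576
3j²(1 4 5; 0 0 0) = Δ·Π!·Σ² = 5/99  (sign -1)
sum: t=0:+1/5040 = 1/5040
3j²(1 4 5; 0 -3 3) = Δ·Π!·Σ² = 16/495  (sign +1)
combine: 4πI² = 297·5/99·16/495 = 16/33
take √, sign -1: I = -0.19642560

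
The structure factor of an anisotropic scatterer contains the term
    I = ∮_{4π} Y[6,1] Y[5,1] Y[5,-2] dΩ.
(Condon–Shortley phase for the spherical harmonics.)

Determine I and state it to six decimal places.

Checks pass: Σm=0; 16 even; l₃=5∈[1,11].
(2·6+1)(2·5+1)(2·5+1) = 1573
Δ: 6! 6! 4! / 17! → 1/28588560
sum: t=1:−1/345600 t=2:+1/13824 t=3:−1/5184 t=4:+1/13824 t=5:−1/345600 = -7/129600
3j²(6 5 5; 0 0 0) = Δ·Π!·Σ² = 80/7293  (sign +1)
sum: t=2:+1/41472 t=3:−1/10368 t=4:+1/23040 t=5:−1/518400 = -1/32400
3j²(6 5 5; 1 1 -2) = Δ·Π!·Σ² = 128/12155  (sign +1)
combine: 4πI² = 1573·80/7293·128/12155 = 2048/11271
take √, sign +1: I = 0.12024827

0.120248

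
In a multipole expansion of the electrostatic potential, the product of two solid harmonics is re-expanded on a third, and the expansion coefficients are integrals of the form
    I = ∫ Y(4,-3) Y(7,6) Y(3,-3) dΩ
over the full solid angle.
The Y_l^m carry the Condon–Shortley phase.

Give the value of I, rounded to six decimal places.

m-sum 0 ✓  L=14 even ✓  3≤3≤11 ✓
Π(2lᵢ+1) = 9×15×7 = 945
triangle coeff Δ(4,7,3) = 1/45045
Σ_t [4,4]: t=4:+1/20736 = 1/20736
(3j)²=35/1287 [(4 7 3; 0 0 0)], sign=-1
Σ_t [7,7]: t=7:−1/3628800 = -1/3628800
(3j)²=4/105 [(4 7 3; -3 6 -3)], sign=-1
⇒ 4πI² = 140/143
I = (+1)√(140/143/(4π)) = 0.27912007

0.279120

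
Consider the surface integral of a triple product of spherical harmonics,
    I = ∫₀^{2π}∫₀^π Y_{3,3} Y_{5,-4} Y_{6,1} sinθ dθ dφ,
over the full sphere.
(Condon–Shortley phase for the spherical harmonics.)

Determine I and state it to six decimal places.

0.072068

Rules hold: Σm=0, L=14 even, 2≤6≤8.
N = 7·11·13 = 1001
Δ = 2!·4!·8!/15! = 1/675675
Racah Σ t=0..2: t=0:+1/8640 t=1:−1/2304 t=2:+1/8640 = -7/34560
⇒ 3j(3 5 6; 0 0 0)² = 7/429, sgn -1
Racah Σ t=0..0: t=0:+1/241920 = 1/241920
⇒ 3j(3 5 6; 3 -4 1)² = 4/1001, sgn -1
4πI² = N·(3j₀)²·(3jₘ)² = 28/429
I = +1·√(0.0652681/4π) = 0.07206849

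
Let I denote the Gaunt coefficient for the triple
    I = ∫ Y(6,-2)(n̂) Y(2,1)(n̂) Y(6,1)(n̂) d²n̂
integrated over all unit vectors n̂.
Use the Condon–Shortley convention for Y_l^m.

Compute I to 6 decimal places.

m-sum 0 ✓  L=14 even ✓  4≤6≤8 ✓
Π(2lᵢ+1) = 13×5×13 = 845
triangle coeff Δ(6,2,6) = 1/90090
Σ_t [0,2]: t=0:+1/69120 t=1:−1/14400 t=2:+1/69120 = -7/172800
(3j)²=14/715 [(6 2 6; 0 0 0)], sign=-1
Σ_t [1,2]: t=1:−1/60480 t=2:+1/34560 = 1/80640
(3j)²=6/1001 [(6 2 6; -2 1 1)], sign=-1
⇒ 4πI² = 12/121
I = (+1)√(12/121/(4π)) = 0.08883682

0.088837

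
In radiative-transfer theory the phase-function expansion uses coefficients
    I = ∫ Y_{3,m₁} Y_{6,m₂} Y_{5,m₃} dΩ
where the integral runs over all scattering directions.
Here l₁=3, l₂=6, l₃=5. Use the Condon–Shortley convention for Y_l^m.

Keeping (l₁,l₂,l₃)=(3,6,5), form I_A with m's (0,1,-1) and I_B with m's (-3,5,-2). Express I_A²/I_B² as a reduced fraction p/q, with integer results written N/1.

Same 3,6,5: normalisation and zero-m 3j drop out of the ratio.
A: Δ: 4! 2! 8! / 15! → 1/675675; sum: t=1:−1/17280 t=2:+1/2880 t=3:−1/6912 = 1/6912; 3j²(3 6 5; 0 1 -1) = Δ·Π!·Σ² = 5/429  (sign +1)
B: Δ: 4! 2! 8! / 15! → 1/675675; sum: t=4:+1/241920 = 1/241920; 3j²(3 6 5; -3 5 -2) = Δ·Π!·Σ² = 2/91  (sign -1)
I_A²/I_B² = (5/429)/(2/91) = 35/66

35/66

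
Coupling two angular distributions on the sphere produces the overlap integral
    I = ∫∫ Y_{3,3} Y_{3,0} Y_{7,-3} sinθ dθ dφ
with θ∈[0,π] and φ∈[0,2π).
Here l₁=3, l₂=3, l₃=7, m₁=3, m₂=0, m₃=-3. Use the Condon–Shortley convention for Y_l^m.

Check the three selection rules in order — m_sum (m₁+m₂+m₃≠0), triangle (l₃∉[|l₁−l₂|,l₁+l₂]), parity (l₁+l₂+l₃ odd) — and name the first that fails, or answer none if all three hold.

azimuthal sum: 3 + 0 − 3 = 0  ✓
0 ≤ 7 ≤ 6 (triangle on l)  ✗
L = 3 + 3 + 7 = 13 (odd)

triangle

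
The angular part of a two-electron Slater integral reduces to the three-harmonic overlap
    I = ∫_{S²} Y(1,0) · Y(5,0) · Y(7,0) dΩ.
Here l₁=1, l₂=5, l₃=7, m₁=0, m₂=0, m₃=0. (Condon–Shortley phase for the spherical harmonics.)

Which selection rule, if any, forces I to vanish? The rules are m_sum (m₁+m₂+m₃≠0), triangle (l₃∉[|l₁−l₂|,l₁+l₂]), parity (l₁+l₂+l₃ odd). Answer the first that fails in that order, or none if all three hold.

triangle

azimuthal sum: 0 + 0 + 0 = 0  ✓
4 ≤ 7 ≤ 6 (triangle on l)  ✗
L = 1 + 5 + 7 = 13 (odd)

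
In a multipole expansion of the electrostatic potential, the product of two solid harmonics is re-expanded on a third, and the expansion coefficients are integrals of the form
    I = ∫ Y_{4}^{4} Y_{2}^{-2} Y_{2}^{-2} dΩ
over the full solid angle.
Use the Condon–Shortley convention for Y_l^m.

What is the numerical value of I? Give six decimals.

0.337168

Checks pass: Σm=0; 8 even; l₃=2∈[2,6].
(2·4+1)(2·2+1)(2·2+1) = 225
Δ: 4! 4! 0! / 9! → 1/630
sum: t=2:+1/16 = 1/16
3j²(4 2 2; 0 0 0) = Δ·Π!·Σ² = 2/35  (sign +1)
sum: t=0:+1/576 = 1/576
3j²(4 2 2; 4 -2 -2) = Δ·Π!·Σ² = 1/9  (sign +1)
combine: 4πI² = 225·2/35·1/9 = 10/7
take √, sign +1: I = 0.33716777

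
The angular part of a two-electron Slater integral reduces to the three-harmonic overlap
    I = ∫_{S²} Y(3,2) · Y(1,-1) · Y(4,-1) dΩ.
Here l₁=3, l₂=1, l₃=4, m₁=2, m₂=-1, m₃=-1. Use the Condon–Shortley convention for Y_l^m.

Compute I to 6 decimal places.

Rules hold: Σm=0, L=8 even, 2≤4≤4.
N = 7·3·9 = 189
Δ = 0!·6!·2!/9! = 1/252
Racah Σ t=0..0: t=0:+1/36 = 1/36
⇒ 3j(3 1 4; 0 0 0)² = 4/63, sgn +1
Racah Σ t=0..0: t=0:+1/240 = 1/240
⇒ 3j(3 1 4; 2 -1 -1)² = 1/84, sgn -1
4πI² = N·(3j₀)²·(3jₘ)² = 1/7
I = -1·√(0.142857/4π) = -0.10662181

-0.106622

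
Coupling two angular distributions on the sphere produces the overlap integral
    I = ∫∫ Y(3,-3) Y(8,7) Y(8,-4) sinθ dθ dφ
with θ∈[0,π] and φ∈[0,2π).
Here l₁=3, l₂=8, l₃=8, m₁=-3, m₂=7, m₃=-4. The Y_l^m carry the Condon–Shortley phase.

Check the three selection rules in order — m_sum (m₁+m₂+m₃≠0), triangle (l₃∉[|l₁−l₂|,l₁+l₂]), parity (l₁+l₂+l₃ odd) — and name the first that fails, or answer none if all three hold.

Σmᵢ = 0  ✓
l₃∈[|l₁−l₂|,l₁+l₂]=[5,11], have l₃=8  ✓
Σlᵢ = 19 ⇒ odd  ✗

parity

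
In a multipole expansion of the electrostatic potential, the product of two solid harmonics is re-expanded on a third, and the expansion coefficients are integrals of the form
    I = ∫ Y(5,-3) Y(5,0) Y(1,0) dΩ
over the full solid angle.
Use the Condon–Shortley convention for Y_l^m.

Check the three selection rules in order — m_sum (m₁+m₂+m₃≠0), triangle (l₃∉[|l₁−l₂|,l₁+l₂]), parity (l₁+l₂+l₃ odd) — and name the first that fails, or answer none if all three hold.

m_sum

Σmᵢ = -3  ✗
l₃∈[|l₁−l₂|,l₁+l₂]=[0,10], have l₃=1
Σlᵢ = 11 ⇒ odd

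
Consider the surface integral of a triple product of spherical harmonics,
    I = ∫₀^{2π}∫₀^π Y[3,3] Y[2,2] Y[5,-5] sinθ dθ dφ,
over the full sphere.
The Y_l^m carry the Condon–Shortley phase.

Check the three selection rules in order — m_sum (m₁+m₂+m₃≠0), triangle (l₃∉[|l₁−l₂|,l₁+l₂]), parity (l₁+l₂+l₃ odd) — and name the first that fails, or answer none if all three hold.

m₁+m₂+m₃ = 3 + 2 − 5 = 0  ✓
triangle: |3−2|=1 ≤ l₃=5 ≤ 3+2=5  ✓
parity: l₁+l₂+l₃ = 10 is even  ✓

none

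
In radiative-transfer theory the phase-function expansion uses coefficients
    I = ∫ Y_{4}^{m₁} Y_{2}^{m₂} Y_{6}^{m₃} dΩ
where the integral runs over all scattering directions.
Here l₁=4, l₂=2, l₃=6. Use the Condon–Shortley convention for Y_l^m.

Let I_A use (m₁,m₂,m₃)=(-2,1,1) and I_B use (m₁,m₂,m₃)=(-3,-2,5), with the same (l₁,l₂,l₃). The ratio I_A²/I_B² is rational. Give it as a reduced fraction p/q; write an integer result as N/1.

l's match ⇒ only the (l;m) 3-j factors differ between A and B.
A: triangle coeff Δ(4,2,6) = 1/6435; Σ_t [0,0]: t=0:+1/8640 = 1/8640; (3j)²=14/1287 [(4 2 6; -2 1 1)], sign=-1
B: triangle coeff Δ(4,2,6) = 1/6435; Σ_t [0,0]: t=0:+1/120960 = 1/120960; (3j)²=2/39 [(4 2 6; -3 -2 5)], sign=-1
I_A²/I_B² = (14/1287)/(2/39) = 7/33

7/33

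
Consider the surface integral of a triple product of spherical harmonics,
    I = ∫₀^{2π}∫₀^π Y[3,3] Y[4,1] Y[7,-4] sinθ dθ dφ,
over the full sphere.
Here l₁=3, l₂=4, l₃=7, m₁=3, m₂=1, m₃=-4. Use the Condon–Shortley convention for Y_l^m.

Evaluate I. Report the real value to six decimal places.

Checks pass: Σm=0; 14 even; l₃=7∈[1,7].
(2·3+1)(2·4+1)(2·7+1) = 945
Δ: 0! 6! 8! / 15! → 1/45045
sum: t=0:+1/20736 = 1/20736
3j²(3 4 7; 0 0 0) = Δ·Π!·Σ² = 35/1287  (sign -1)
sum: t=0:+1/518400 = 1/518400
3j²(3 4 7; 3 1 -4) = Δ·Π!·Σ² = 2/195  (sign -1)
combine: 4πI² = 945·35/1287·2/195 = 490/1859
take √, sign +1: I = 0.14482829

0.144828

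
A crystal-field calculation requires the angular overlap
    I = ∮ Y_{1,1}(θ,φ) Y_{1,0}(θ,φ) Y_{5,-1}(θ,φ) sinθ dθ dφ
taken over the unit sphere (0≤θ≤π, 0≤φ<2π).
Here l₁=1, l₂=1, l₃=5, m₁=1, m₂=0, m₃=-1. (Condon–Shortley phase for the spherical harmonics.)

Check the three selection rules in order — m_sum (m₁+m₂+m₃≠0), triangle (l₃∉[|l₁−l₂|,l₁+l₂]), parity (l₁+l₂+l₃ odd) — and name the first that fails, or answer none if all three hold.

triangle

azimuthal sum: 1 + 0 − 1 = 0  ✓
0 ≤ 5 ≤ 2 (triangle on l)  ✗
L = 1 + 1 + 5 = 7 (odd)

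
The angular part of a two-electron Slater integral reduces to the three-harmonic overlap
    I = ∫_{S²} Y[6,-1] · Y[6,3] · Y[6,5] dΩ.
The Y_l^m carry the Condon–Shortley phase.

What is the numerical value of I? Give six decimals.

0.000000

Σmᵢ = 7 ≠ 0, so the φ-integral vanishes; I = 0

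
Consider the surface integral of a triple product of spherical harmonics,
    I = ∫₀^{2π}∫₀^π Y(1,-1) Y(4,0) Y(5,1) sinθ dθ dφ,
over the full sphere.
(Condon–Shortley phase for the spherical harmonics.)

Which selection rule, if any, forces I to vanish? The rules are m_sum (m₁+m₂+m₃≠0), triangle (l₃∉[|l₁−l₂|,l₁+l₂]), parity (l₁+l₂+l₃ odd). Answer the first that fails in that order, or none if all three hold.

azimuthal sum: -1 + 0 + 1 = 0  ✓
3 ≤ 5 ≤ 5 (triangle on l)  ✓
L = 1 + 4 + 5 = 10 (even)  ✓

none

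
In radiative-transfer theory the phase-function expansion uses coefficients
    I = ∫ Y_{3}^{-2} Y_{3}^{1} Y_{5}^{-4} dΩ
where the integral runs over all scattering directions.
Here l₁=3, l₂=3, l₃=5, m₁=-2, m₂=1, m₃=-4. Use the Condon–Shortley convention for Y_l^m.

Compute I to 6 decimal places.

m-sum = -2 + 1 − 4 = -5 ≠ 0 ⇒ I = 0

0.000000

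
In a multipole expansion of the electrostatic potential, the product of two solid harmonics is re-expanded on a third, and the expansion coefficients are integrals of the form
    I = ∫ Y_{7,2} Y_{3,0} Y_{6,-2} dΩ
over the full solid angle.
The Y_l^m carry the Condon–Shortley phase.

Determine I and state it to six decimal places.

Rules hold: Σm=0, L=16 even, 4≤6≤10.
N = 15·7·13 = 1365
Δ = 4!·10!·2!/17! = 1/2042040
Racah Σ t=1..3: t=1:−1/207360 t=2:+1/57600 t=3:−1/207360 = 1/129600
⇒ 3j(7 3 6; 0 0 0)² = 168/12155, sgn +1
Racah Σ t=1..3: t=1:−1/207360 t=2:+1/120960 t=3:−1/967680 = 1/414720
⇒ 3j(7 3 6; 2 0 -2)² = 21/4862, sgn +1
4πI² = N·(3j₀)²·(3jₘ)² = 37044/454597
I = +1·√(0.0814876/4π) = 0.08052685

0.080527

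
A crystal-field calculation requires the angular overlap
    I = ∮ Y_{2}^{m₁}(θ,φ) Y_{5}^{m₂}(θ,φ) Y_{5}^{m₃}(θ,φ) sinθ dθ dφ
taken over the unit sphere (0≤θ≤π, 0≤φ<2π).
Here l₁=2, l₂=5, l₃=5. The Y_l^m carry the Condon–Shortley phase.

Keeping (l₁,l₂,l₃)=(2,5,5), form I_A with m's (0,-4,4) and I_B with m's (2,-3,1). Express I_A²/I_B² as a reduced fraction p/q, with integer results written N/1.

9/28

l's match ⇒ only the (l;m) 3-j factors differ between A and B.
A: triangle coeff Δ(2,5,5) = 1/38610; Σ_t [0,1]: t=0:+1/20160 t=1:−1/40320 = 1/40320; (3j)²=6/715 [(2 5 5; 0 -4 4)], sign=-1
B: triangle coeff Δ(2,5,5) = 1/38610; Σ_t [0,0]: t=0:+1/5760 = 1/5760; (3j)²=56/2145 [(2 5 5; 2 -3 1)], sign=+1
I_A²/I_B² = (6/715)/(56/2145) = 9/28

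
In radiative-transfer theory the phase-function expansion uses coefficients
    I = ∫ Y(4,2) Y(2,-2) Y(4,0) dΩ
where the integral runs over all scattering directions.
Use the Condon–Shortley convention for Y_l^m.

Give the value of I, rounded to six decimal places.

-0.190365

m-sum 0 ✓  L=10 even ✓  2≤4≤6 ✓
Π(2lᵢ+1) = 9×5×9 = 405
triangle coeff Δ(4,2,4) = 1/13860
Σ_t [0,2]: t=0:+1/192 t=1:−1/36 t=2:+1/192 = -5/288
(3j)²=20/693 [(4 2 4; 0 0 0)], sign=-1
Σ_t [0,0]: t=0:+1/192 = 1/192
(3j)²=3/77 [(4 2 4; 2 -2 0)], sign=+1
⇒ 4πI² = 2700/5929
I = (-1)√(2700/5929/(4π)) = -0.19036462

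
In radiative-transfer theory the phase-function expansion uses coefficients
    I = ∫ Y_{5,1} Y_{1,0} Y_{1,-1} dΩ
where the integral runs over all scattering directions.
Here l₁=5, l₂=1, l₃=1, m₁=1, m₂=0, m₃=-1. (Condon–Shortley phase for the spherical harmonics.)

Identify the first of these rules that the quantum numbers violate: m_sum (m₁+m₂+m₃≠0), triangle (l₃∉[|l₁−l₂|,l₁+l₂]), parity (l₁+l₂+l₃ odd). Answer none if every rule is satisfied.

Σmᵢ = 0  ✓
l₃∈[|l₁−l₂|,l₁+l₂]=[4,6], have l₃=1  ✗
Σlᵢ = 7 ⇒ odd

triangle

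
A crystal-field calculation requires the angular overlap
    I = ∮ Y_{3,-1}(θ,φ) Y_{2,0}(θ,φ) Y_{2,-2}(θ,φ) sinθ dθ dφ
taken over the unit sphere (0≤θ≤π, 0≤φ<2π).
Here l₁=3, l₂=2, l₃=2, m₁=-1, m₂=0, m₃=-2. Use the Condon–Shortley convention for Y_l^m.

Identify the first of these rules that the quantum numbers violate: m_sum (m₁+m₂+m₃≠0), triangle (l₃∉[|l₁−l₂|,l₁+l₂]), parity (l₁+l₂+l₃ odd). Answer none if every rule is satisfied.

m_sum

azimuthal sum: -1 + 0 − 2 = -3  ✗
1 ≤ 2 ≤ 5 (triangle on l)
L = 3 + 2 + 2 = 7 (odd)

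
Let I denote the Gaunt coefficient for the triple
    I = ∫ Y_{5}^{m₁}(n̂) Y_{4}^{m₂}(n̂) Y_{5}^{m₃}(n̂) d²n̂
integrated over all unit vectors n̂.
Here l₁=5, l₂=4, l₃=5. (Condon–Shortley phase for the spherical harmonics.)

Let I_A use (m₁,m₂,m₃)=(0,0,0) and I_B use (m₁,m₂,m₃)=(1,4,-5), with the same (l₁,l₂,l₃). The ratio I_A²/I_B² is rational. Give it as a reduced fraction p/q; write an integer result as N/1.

3/1

Same 5,4,5: normalisation and zero-m 3j drop out of the ratio.
A: Δ: 4! 6! 4! / 15! → 1/3153150; sum: t=0:+1/69120 t=1:−1/1728 t=2:+1/576 t=3:−1/1728 t=4:+1/69120 = 7/11520; 3j²(5 4 5; 0 0 0) = Δ·Π!·Σ² = 2/143  (sign -1)
B: Δ: 4! 6! 4! / 15! → 1/3153150; sum: t=4:+1/414720 = 1/414720; 3j²(5 4 5; 1 4 -5) = Δ·Π!·Σ² = 2/429  (sign +1)
I_A²/I_B² = (2/143)/(2/429) = 3/1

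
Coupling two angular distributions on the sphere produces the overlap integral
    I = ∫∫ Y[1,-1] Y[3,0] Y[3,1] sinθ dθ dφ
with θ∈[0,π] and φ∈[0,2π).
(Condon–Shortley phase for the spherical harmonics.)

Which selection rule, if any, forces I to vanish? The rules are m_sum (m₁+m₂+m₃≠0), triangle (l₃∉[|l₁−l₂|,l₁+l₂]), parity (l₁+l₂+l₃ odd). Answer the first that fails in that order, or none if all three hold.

Σmᵢ = 0  ✓
l₃∈[|l₁−l₂|,l₁+l₂]=[2,4], have l₃=3  ✓
Σlᵢ = 7 ⇒ odd  ✗

parity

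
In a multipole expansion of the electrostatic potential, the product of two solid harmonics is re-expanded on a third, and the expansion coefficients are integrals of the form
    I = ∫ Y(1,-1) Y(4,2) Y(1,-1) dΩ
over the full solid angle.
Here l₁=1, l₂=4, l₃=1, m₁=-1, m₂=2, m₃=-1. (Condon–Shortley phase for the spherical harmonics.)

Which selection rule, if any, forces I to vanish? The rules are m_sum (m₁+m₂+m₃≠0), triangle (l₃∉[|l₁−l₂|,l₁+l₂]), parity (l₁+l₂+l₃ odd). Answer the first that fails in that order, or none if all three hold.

triangle

Σmᵢ = 0  ✓
l₃∈[|l₁−l₂|,l₁+l₂]=[3,5], have l₃=1  ✗
Σlᵢ = 6 ⇒ even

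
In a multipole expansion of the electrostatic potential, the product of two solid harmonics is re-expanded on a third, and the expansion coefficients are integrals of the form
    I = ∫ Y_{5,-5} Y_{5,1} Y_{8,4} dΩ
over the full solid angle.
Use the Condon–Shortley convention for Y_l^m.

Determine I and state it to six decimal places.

Rules hold: Σm=0, L=18 even, 0≤8≤10.
N = 11·11·17 = 2057
Δ = 2!·8!·8!/19! = 1/37413090
Racah Σ t=0..2: t=0:+1/1036800 t=1:−1/331776 t=2:+1/1036800 = -1/921600
⇒ 3j(5 5 8; 0 0 0)² = 490/46189, sgn -1
Racah Σ t=2..2: t=2:+1/46448640 = 1/46448640
⇒ 3j(5 5 8; -5 1 4)² = 75/8398, sgn +1
4πI² = N·(3j₀)²·(3jₘ)² = 202125/1037153
I = -1·√(0.194884/4π) = -0.12453278

-0.124533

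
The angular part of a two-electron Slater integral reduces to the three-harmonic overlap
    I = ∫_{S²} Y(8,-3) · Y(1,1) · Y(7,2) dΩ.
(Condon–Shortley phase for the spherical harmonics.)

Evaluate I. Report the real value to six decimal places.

m-sum 0 ✓  L=16 even ✓  7≤7≤9 ✓
Π(2lᵢ+1) = 17×3×15 = 765
triangle coeff Δ(8,1,7) = 1/2040
Σ_t [1,1]: t=1:−1/25401600 = -1/25401600
(3j)²=8/255 [(8 1 7; 0 0 0)], sign=+1
Σ_t [2,2]: t=2:+1/87091200 = 1/87091200
(3j)²=11/408 [(8 1 7; -3 1 2)], sign=-1
⇒ 4πI² = 11/17
I = (-1)√(11/17/(4π)) = -0.22691696

-0.226917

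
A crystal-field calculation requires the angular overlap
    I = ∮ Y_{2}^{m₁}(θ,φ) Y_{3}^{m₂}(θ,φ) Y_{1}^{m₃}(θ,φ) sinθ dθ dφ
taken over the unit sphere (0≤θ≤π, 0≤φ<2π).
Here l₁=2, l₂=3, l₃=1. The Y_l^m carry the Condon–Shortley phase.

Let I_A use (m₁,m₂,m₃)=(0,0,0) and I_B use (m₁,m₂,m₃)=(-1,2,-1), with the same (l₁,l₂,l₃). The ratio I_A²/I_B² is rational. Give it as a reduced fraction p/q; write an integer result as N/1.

9/10

l's match ⇒ only the (l;m) 3-j factors differ between A and B.
A: triangle coeff Δ(2,3,1) = 1/105; Σ_t [2,2]: t=2:+1/4 = 1/4; (3j)²=3/35 [(2 3 1; 0 0 0)], sign=-1
B: triangle coeff Δ(2,3,1) = 1/105; Σ_t [3,3]: t=3:−1/12 = -1/12; (3j)²=2/21 [(2 3 1; -1 2 -1)], sign=-1
I_A²/I_B² = (3/35)/(2/21) = 9/10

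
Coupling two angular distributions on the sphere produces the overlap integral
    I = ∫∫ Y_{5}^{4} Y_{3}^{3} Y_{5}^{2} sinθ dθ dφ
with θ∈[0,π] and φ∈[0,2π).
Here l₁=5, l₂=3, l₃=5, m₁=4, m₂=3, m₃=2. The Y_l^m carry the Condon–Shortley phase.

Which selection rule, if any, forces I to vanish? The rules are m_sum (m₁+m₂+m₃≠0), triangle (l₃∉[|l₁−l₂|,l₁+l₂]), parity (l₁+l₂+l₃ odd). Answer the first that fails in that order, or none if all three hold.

Σmᵢ = 9  ✗
l₃∈[|l₁−l₂|,l₁+l₂]=[2,8], have l₃=5
Σlᵢ = 13 ⇒ odd

m_sum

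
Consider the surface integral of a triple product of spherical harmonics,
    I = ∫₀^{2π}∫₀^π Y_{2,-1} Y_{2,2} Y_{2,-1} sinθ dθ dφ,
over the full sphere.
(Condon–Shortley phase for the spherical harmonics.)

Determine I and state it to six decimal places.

0.220728

Checks pass: Σm=0; 6 even; l₃=2∈[0,4].
(2·2+1)(2·2+1)(2·2+1) = 125
Δ: 2! 2! 2! / 7! → 1/630
sum: t=0:+1/8 t=1:−1/1 t=2:+1/8 = -3/4
3j²(2 2 2; 0 0 0) = Δ·Π!·Σ² = 2/35  (sign -1)
sum: t=2:+1/4 = 1/4
3j²(2 2 2; -1 2 -1) = Δ·Π!·Σ² = 3/35  (sign -1)
combine: 4πI² = 125·2/35·3/35 = 30/49
take √, sign +1: I = 0.22072812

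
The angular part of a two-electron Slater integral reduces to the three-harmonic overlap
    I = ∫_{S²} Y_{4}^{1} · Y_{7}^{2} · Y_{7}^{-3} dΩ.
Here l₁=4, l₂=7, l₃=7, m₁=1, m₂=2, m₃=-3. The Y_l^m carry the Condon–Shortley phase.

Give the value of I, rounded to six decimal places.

m-sum 0 ✓  L=18 even ✓  3≤7≤11 ✓
Π(2lᵢ+1) = 9×15×15 = 2025
triangle coeff Δ(4,7,7) = 1/58198140
Σ_t [0,4]: t=0:+1/17418240 t=1:−1/622080 t=2:+1/230400 t=3:−1/622080 t=4:+1/17418240 = 1/806400
(3j)²=2268/230945 [(4 7 7; 0 0 0)], sign=-1
Σ_t [0,3]: t=0:+1/52254720 t=1:−1/1935360 t=2:+1/725760 t=3:−1/2488320 = 5/10450944
(3j)²=31250/2909907 [(4 7 7; 1 2 -3)], sign=+1
⇒ 4πI² = 455625000/2133423721
I = (-1)√(455625000/2133423721/(4π)) = -0.13036478

-0.130365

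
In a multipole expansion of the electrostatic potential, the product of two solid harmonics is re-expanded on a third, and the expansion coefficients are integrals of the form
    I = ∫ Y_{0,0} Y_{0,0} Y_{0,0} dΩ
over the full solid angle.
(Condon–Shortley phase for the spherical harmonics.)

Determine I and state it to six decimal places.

0.282095

m-sum 0 ✓  L=0 even ✓  0≤0≤0 ✓
Π(2lᵢ+1) = 1×1×1 = 1
triangle coeff Δ(0,0,0) = 1/1
Σ_t [0,0]: t=0:+1/1 = 1/1
(3j)²=1/1 [(0 0 0; 0 0 0)], sign=+1
(m-triple is (0,0,0) — same symbol as above.)
⇒ 4πI² = 1/1
I = (+1)√(1/1/(4π)) = 0.28209479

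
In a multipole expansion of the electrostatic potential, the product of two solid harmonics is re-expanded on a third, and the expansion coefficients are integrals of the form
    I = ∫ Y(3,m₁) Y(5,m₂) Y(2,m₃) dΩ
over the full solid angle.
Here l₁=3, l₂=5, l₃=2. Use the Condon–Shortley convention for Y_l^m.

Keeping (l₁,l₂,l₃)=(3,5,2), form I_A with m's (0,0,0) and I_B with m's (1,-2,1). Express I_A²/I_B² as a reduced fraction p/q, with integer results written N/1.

Shared (l₁,l₂,l₃)=(3,5,2): N and (l;000)² cancel in I_A²/I_B².
A: Δ = 6!·0!·4!/11! = 1/2310; Racah Σ t=3..3: t=3:−1/144 = -1/144; ⇒ 3j(3 5 2; 0 0 0)² = 10/231, sgn -1
B: Δ = 6!·0!·4!/11! = 1/2310; Racah Σ t=2..2: t=2:+1/288 = 1/288; ⇒ 3j(3 5 2; 1 -2 1)² = 1/22, sgn -1
I_A²/I_B² = (10/231)/(1/22) = 20/21

20/21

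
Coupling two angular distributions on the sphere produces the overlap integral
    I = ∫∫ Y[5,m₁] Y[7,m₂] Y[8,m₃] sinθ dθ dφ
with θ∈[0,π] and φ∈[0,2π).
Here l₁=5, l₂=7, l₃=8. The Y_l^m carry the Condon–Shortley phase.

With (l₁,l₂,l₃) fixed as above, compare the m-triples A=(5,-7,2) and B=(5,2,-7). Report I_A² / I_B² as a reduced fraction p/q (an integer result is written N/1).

1/25

Same 5,7,8: normalisation and zero-m 3j drop out of the ratio.
A: Δ: 4! 6! 10! / 21! → 1/814773960; sum: t=0:+1/62705664000 = 1/62705664000; 3j²(5 7 8; 5 -7 2) = Δ·Π!·Σ² = 1/3876  (sign +1)
B: Δ: 4! 6! 10! / 21! → 1/814773960; sum: t=0:+1/6270566400 = 1/6270566400; 3j²(5 7 8; 5 2 -7) = Δ·Π!·Σ² = 25/3876  (sign -1)
I_A²/I_B² = (1/3876)/(25/3876) = 1/25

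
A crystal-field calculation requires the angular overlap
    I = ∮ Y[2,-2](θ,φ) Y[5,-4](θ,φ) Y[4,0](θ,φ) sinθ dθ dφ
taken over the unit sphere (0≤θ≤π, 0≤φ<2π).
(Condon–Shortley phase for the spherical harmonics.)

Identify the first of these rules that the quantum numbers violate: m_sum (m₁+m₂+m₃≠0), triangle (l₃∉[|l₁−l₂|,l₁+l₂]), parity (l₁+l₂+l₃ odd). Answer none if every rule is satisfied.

Σmᵢ = -6  ✗
l₃∈[|l₁−l₂|,l₁+l₂]=[3,7], have l₃=4
Σlᵢ = 11 ⇒ odd

m_sum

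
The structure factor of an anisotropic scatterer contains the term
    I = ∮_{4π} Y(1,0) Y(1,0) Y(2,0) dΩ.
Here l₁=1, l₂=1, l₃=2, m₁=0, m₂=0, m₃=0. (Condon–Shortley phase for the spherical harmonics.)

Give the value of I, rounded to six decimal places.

m-sum 0 ✓  L=4 even ✓  0≤2≤2 ✓
Π(2lᵢ+1) = 3×3×5 = 45
triangle coeff Δ(1,1,2) = 1/30
Σ_t [0,0]: t=0:+1/1 = 1/1
(3j)²=2/15 [(1 1 2; 0 0 0)], sign=+1
(m-triple is (0,0,0) — same symbol as above.)
⇒ 4πI² = 4/5
I = (+1)√(4/5/(4π)) = 0.25231325

0.252313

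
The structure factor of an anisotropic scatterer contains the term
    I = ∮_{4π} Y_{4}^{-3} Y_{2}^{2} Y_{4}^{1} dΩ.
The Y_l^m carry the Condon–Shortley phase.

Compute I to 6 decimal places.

m-sum 0 ✓  L=10 even ✓  2≤4≤6 ✓
Π(2lᵢ+1) = 9×5×9 = 405
triangle coeff Δ(4,2,4) = 1/13860
Σ_t [0,2]: t=0:+1/192 t=1:−1/36 t=2:+1/192 = -5/288
(3j)²=20/693 [(4 2 4; 0 0 0)], sign=-1
Σ_t [2,2]: t=2:+1/480 = 1/480
(3j)²=3/110 [(4 2 4; -3 2 1)], sign=-1
⇒ 4πI² = 270/847
I = (+1)√(270/847/(4π)) = 0.15927046

0.159270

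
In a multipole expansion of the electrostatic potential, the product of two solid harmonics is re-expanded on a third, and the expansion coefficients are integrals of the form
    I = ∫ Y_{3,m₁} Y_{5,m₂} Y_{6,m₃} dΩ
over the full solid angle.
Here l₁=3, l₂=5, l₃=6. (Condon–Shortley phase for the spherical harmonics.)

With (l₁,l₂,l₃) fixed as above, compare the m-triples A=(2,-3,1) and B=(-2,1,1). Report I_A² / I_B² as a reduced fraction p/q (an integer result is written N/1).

l's match ⇒ only the (l;m) 3-j factors differ between A and B.
A: triangle coeff Δ(3,5,6) = 1/675675; Σ_t [0,1]: t=0:+1/17280 t=1:−1/120960 = 1/20160; (3j)²=64/3003 [(3 5 6; 2 -3 1)], sign=-1
B: triangle coeff Δ(3,5,6) = 1/675675; Σ_t [1,2]: t=1:−1/17280 t=2:+1/6912 = 1/11520; (3j)²=2/143 [(3 5 6; -2 1 1)], sign=-1
I_A²/I_B² = (64/3003)/(2/143) = 32/21

32/21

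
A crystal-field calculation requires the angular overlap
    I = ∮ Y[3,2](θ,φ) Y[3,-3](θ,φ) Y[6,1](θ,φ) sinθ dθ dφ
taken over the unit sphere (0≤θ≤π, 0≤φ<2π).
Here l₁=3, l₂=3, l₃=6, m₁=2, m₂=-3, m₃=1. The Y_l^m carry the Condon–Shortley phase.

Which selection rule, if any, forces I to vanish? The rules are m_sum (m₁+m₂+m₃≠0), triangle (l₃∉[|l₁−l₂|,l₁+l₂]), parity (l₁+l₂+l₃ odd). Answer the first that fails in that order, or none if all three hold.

Σmᵢ = 0  ✓
l₃∈[|l₁−l₂|,l₁+l₂]=[0,6], have l₃=6  ✓
Σlᵢ = 12 ⇒ even  ✓

none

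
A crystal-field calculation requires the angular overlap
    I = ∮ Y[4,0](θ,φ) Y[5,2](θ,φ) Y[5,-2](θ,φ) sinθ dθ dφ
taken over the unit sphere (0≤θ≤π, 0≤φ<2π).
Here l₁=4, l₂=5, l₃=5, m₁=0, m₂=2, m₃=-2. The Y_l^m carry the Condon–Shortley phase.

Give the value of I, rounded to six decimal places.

-0.021700

m-sum 0 ✓  L=14 even ✓  1≤5≤9 ✓
Π(2lᵢ+1) = 9×11×11 = 1089
triangle coeff Δ(4,5,5) = 1/3153150
Σ_t [0,4]: t=0:+1/69120 t=1:−1/1728 t=2:+1/576 t=3:−1/1728 t=4:+1/69120 = 7/11520
(3j)²=2/143 [(4 5 5; 0 0 0)], sign=-1
Σ_t [1,4]: t=1:−1/25920 t=2:+1/1920 t=3:−1/1728 t=4:+1/20736 = -1/20736
(3j)²=1/2574 [(4 5 5; 0 2 -2)], sign=+1
⇒ 4πI² = 1/169
I = (-1)√(1/169/(4π)) = -0.02169960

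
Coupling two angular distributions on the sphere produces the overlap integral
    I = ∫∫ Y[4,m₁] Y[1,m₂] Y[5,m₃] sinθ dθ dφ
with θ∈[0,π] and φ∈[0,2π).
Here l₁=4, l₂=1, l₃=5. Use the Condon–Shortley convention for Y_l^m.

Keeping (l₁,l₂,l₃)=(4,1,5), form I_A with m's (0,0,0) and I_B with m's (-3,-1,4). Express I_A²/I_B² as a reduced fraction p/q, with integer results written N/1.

25/36

Shared (l₁,l₂,l₃)=(4,1,5): N and (l;000)² cancel in I_A²/I_B².
A: Δ = 0!·8!·2!/11! = 1/495; Racah Σ t=0..0: t=0:+1/576 = 1/576; ⇒ 3j(4 1 5; 0 0 0)² = 5/99, sgn -1
B: Δ = 0!·8!·2!/11! = 1/495; Racah Σ t=0..0: t=0:+1/10080 = 1/10080; ⇒ 3j(4 1 5; -3 -1 4)² = 4/55, sgn -1
I_A²/I_B² = (5/99)/(4/55) = 25/36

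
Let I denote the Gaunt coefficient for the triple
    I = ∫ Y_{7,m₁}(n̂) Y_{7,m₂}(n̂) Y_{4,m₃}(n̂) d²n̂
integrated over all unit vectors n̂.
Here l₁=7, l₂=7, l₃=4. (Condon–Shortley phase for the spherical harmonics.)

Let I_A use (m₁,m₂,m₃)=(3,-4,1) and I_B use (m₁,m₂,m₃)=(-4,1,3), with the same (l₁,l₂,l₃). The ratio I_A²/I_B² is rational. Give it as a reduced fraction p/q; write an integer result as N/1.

1183/1875

l's match ⇒ only the (l;m) 3-j factors differ between A and B.
A: triangle coeff Δ(7,7,4) = 1/58198140; Σ_t [0,3]: t=0:+1/522547200 t=1:−1/8709120 t=2:+1/1935360 t=3:−1/4354560 = 13/74649600; (3j)²=91/11628 [(7 7 4; 3 -4 1)], sign=-1
B: triangle coeff Δ(7,7,4) = 1/58198140; Σ_t [7,8]: t=7:−1/4354560 t=8:+1/11612160 = -1/6967296; (3j)²=625/50388 [(7 7 4; -4 1 3)], sign=+1
I_A²/I_B² = (91/11628)/(625/50388) = 1183/1875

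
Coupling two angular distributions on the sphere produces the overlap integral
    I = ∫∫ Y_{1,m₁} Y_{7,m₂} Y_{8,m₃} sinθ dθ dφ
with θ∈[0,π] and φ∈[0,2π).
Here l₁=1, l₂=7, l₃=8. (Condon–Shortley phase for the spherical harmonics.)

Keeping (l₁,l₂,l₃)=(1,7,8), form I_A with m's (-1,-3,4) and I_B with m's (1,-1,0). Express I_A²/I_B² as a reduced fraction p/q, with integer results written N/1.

33/14

Shared (l₁,l₂,l₃)=(1,7,8): N and (l;000)² cancel in I_A²/I_B².
A: Δ = 0!·2!·14!/17! = 1/2040; Racah Σ t=0..0: t=0:+1/174182400 = 1/174182400; ⇒ 3j(1 7 8; -1 -3 4)² = 11/340, sgn +1
B: Δ = 0!·2!·14!/17! = 1/2040; Racah Σ t=0..0: t=0:+1/58060800 = 1/58060800; ⇒ 3j(1 7 8; 1 -1 0)² = 7/510, sgn +1
I_A²/I_B² = (11/340)/(7/510) = 33/14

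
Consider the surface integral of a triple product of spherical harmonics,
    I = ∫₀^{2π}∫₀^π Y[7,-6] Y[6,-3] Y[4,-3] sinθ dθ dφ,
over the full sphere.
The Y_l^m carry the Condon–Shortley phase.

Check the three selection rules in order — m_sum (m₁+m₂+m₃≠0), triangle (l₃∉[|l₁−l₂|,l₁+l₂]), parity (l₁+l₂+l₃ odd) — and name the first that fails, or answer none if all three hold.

m₁+m₂+m₃ = -6 − 3 − 3 = -12  ✗
triangle: |7−6|=1 ≤ l₃=4 ≤ 7+6=13
parity: l₁+l₂+l₃ = 17 is odd

m_sum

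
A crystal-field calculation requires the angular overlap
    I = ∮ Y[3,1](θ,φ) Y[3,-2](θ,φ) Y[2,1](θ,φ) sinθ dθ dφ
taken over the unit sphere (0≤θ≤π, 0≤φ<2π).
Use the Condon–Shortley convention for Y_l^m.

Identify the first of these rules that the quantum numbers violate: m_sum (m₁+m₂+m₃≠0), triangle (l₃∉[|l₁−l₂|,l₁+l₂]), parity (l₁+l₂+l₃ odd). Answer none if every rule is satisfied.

none

m₁+m₂+m₃ = 1 − 2 + 1 = 0  ✓
triangle: |3−3|=0 ≤ l₃=2 ≤ 3+3=6  ✓
parity: l₁+l₂+l₃ = 8 is even  ✓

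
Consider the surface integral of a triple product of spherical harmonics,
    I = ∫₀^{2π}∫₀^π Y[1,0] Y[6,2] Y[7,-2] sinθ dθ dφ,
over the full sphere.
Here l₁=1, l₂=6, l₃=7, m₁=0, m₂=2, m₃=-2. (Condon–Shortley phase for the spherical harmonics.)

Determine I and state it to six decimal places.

Rules hold: Σm=0, L=14 even, 5≤7≤7.
N = 3·13·15 = 585
Δ = 0!·2!·12!/15! = 1/1365
Racah Σ t=0..0: t=0:+1/518400 = 1/518400
⇒ 3j(1 6 7; 0 0 0)² = 7/195, sgn -1
Racah Σ t=0..0: t=0:+1/967680 = 1/967680
⇒ 3j(1 6 7; 0 2 -2)² = 3/91, sgn -1
4πI² = N·(3j₀)²·(3jₘ)² = 9/13
I = +1·√(0.692308/4π) = 0.23471705

0.234717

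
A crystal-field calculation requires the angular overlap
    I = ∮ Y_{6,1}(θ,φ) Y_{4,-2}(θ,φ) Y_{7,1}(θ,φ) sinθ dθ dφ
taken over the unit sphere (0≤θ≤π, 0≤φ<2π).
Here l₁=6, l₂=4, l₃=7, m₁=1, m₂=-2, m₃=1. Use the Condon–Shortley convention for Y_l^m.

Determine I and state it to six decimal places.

0.000000

L=17 odd ⇒ parity kills the (l;000) factor ⇒ I = 0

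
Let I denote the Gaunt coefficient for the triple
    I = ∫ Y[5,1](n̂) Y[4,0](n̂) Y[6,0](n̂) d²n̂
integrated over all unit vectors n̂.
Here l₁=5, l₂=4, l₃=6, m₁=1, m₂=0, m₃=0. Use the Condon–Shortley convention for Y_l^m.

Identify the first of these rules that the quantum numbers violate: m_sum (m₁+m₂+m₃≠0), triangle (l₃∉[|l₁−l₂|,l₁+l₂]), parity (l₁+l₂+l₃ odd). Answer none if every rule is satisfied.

Σmᵢ = 1  ✗
l₃∈[|l₁−l₂|,l₁+l₂]=[1,9], have l₃=6
Σlᵢ = 15 ⇒ odd

m_sum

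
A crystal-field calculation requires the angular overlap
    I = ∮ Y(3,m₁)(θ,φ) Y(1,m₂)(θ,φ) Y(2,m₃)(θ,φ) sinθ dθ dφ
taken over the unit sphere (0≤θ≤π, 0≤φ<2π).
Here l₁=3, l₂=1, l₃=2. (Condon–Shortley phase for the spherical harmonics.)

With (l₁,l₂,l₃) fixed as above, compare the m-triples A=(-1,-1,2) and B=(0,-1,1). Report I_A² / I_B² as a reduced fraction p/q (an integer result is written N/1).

1/3

Shared (l₁,l₂,l₃)=(3,1,2): N and (l;000)² cancel in I_A²/I_B².
A: Δ = 2!·4!·0!/7! = 1/105; Racah Σ t=0..0: t=0:+1/48 = 1/48; ⇒ 3j(3 1 2; -1 -1 2)² = 1/105, sgn +1
B: Δ = 2!·4!·0!/7! = 1/105; Racah Σ t=0..0: t=0:+1/12 = 1/12; ⇒ 3j(3 1 2; 0 -1 1)² = 1/35, sgn -1
I_A²/I_B² = (1/105)/(1/35) = 1/3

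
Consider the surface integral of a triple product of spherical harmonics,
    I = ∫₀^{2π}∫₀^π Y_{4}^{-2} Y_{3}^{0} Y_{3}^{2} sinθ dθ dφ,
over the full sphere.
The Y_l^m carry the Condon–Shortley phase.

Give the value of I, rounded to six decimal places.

m-sum 0 ✓  L=10 even ✓  1≤3≤7 ✓
Π(2lᵢ+1) = 9×7×7 = 441
triangle coeff Δ(4,3,3) = 1/34650
Σ_t [1,3]: t=1:−1/72 t=2:+1/16 t=3:−1/72 = 5/144
(3j)²=2/77 [(4 3 3; 0 0 0)], sign=-1
Σ_t [2,3]: t=2:+1/96 t=3:−1/72 = -1/288
(3j)²=1/462 [(4 3 3; -2 0 2)], sign=+1
⇒ 4πI² = 3/121
I = (-1)√(3/121/(4π)) = -0.04441841

-0.044418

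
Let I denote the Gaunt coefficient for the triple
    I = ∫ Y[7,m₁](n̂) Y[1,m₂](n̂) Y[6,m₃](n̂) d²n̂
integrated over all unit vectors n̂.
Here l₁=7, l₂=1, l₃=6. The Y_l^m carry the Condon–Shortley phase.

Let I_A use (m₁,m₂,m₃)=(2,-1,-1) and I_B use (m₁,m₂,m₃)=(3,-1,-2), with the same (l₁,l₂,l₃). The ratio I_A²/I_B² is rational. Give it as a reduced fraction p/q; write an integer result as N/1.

l's match ⇒ only the (l;m) 3-j factors differ between A and B.
A: triangle coeff Δ(7,1,6) = 1/1365; Σ_t [0,0]: t=0:+1/1209600 = 1/1209600; (3j)²=12/455 [(7 1 6; 2 -1 -1)], sign=-1
B: triangle coeff Δ(7,1,6) = 1/1365; Σ_t [0,0]: t=0:+1/1935360 = 1/1935360; (3j)²=3/91 [(7 1 6; 3 -1 -2)], sign=+1
I_A²/I_B² = (12/455)/(3/91) = 4/5

4/5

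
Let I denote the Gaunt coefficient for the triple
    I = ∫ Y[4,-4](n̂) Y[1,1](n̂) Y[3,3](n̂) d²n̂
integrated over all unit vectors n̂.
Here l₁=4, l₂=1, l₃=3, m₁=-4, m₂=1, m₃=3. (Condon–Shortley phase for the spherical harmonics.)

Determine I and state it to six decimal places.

Rules hold: Σm=0, L=8 even, 3≤3≤5.
N = 9·3·7 = 189
Δ = 2!·6!·0!/9! = 1/252
Racah Σ t=1..1: t=1:−1/36 = -1/36
⇒ 3j(4 1 3; 0 0 0)² = 4/63, sgn +1
Racah Σ t=2..2: t=2:+1/1440 = 1/1440
⇒ 3j(4 1 3; -4 1 3)² = 1/9, sgn +1
4πI² = N·(3j₀)²·(3jₘ)² = 4/3
I = +1·√(1.33333/4π) = 0.32573501

0.325735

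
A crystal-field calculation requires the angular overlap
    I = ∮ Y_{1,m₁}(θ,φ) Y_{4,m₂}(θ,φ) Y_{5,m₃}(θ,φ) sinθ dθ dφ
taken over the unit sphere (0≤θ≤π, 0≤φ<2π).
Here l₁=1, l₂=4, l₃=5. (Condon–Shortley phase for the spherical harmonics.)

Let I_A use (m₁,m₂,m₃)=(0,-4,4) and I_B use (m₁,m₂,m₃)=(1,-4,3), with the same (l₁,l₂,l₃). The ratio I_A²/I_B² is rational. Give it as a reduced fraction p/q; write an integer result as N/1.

9/1

Same 1,4,5: normalisation and zero-m 3j drop out of the ratio.
A: Δ: 0! 2! 8! / 11! → 1/495; sum: t=0:+1/40320 = 1/40320; 3j²(1 4 5; 0 -4 4) = Δ·Π!·Σ² = 1/55  (sign -1)
B: Δ: 0! 2! 8! / 11! → 1/495; sum: t=0:+1/80640 = 1/80640; 3j²(1 4 5; 1 -4 3) = Δ·Π!·Σ² = 1/495  (sign +1)
I_A²/I_B² = (1/55)/(1/495) = 9/1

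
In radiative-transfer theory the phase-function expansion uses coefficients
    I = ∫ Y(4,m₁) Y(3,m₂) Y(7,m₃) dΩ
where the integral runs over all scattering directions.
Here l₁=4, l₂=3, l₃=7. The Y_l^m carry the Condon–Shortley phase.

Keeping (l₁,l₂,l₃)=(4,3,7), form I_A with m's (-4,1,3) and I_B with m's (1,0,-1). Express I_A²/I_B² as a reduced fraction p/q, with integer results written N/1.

l's match ⇒ only the (l;m) 3-j factors differ between A and B.
A: triangle coeff Δ(4,3,7) = 1/45045; Σ_t [0,0]: t=0:+1/1935360 = 1/1935360; (3j)²=1/1001 [(4 3 7; -4 1 3)], sign=+1
B: triangle coeff Δ(4,3,7) = 1/45045; Σ_t [0,0]: t=0:+1/25920 = 1/25920; (3j)²=32/1287 [(4 3 7; 1 0 -1)], sign=+1
I_A²/I_B² = (1/1001)/(32/1287) = 9/224

9/224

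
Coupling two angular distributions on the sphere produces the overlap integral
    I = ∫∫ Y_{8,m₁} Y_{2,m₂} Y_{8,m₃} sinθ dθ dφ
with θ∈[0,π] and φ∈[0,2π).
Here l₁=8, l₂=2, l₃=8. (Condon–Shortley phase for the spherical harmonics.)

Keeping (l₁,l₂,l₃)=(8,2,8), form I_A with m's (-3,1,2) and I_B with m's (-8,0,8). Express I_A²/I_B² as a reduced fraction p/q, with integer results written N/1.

Same 8,2,8: normalisation and zero-m 3j drop out of the ratio.
A: Δ: 2! 14! 2! / 19! → 1/348840; sum: t=1:−1/174182400 t=2:+1/87091200 = 1/174182400; 3j²(8 2 8; -3 1 2) = Δ·Π!·Σ² = 55/7752  (sign +1)
B: Δ: 2! 14! 2! / 19! → 1/348840; sum: t=2:+1/348713164800 = 1/348713164800; 3j²(8 2 8; -8 0 8) = Δ·Π!·Σ² = 40/969  (sign +1)
I_A²/I_B² = (55/7752)/(40/969) = 11/64

11/64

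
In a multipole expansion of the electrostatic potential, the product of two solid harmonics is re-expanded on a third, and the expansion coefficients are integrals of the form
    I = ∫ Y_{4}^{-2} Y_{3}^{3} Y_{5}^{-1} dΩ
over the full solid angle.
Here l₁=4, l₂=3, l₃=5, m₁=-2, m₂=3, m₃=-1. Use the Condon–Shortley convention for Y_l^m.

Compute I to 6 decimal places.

0.143662

m-sum 0 ✓  L=12 even ✓  1≤5≤7 ✓
Π(2lᵢ+1) = 9×7×11 = 693
triangle coeff Δ(4,3,5) = 1/180180
Σ_t [0,2]: t=0:+1/576 t=1:−1/144 t=2:+1/576 = -1/288
(3j)²=20/1001 [(4 3 5; 0 0 0)], sign=+1
Σ_t [2,2]: t=2:+1/2304 = 1/2304
(3j)²=75/4004 [(4 3 5; -2 3 -1)], sign=+1
⇒ 4πI² = 3375/13013
I = (+1)√(3375/13013/(4π)) = 0.14366244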